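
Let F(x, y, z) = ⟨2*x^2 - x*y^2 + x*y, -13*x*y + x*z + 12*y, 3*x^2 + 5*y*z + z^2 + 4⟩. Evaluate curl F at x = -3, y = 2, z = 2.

(13, 18, -33)

(∇×F)₁ = ∂F₃/∂y − ∂F₂/∂z = -x + 5*z
(∇×F)₂ = ∂F₁/∂z − ∂F₃/∂x = -6*x
(∇×F)₃ = ∂F₂/∂x − ∂F₁/∂y = 2*x*y - x - 13*y + z
∇×F = (-x + 5*z, -6*x, 2*x*y - x - 13*y + z)
At (-3, 2, 2): (13, 18, -33).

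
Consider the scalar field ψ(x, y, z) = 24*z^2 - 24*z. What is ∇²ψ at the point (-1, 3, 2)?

48

∂²ψ/∂x² = 0
∂²ψ/∂y² = 0
∂²ψ/∂z² = 48
∇²ψ = 48
At (-1, 3, 2): 48.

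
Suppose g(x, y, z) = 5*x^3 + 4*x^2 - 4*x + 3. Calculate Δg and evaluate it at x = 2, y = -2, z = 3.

68

∂²g/∂x² = 2*(15*x + 4)
∂²g/∂y² = 0
∂²g/∂z² = 0
∇²g = 30*x + 8
At (2, -2, 3): 68.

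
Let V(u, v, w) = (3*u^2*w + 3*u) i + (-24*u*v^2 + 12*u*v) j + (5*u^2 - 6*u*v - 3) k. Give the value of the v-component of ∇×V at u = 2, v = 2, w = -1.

(∇×V)_2 = ∂V₁/∂w − ∂V₃/∂u
= 3*u^2 − (10*u - 6*v)
= 3*u^2 - 10*u + 6*v
At (2, 2, -1): 4.

4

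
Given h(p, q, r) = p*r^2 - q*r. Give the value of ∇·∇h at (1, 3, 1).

∂²h/∂p² = 0
∂²h/∂q² = 0
∂²h/∂r² = 2*p
∇²h = 2*p
At (1, 3, 1): 2.

2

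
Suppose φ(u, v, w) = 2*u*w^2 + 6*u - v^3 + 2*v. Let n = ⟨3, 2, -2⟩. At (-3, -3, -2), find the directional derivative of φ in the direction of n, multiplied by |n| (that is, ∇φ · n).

-56

∂φ/∂u = 2*w^2 + 6
∂φ/∂v = -3*v^2 + 2
∂φ/∂w = 4*u*w
∇φ at (-3, -3, -2) = (14, -25, 24)
∇φ · n = (14)(3) + (-25)(2) + (24)(-2) = -56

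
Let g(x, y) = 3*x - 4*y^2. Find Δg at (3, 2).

-8

∂²g/∂x² = 0
∂²g/∂y² = -8
∇²g = -8
At (3, 2): -8.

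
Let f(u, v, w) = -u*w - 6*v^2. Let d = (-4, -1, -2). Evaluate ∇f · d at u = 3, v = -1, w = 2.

2

∂f/∂u = -w
∂f/∂v = -12*v
∂f/∂w = -u
∇f at (3, -1, 2) = (-2, 12, -3)
∇f · d = (-2)(-4) + (12)(-1) + (-3)(-2) = 2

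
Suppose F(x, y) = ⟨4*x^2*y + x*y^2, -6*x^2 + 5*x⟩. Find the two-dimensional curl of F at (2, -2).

-27

∂F₂/∂x = -12*x + 5
∂F₁/∂y = 4*x^2 + 2*x*y
Scalar curl = -4*x^2 - 2*x*y - 12*x + 5
At (2, -2): -27.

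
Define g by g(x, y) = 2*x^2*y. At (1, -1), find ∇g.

(-4, 2)

∂g/∂x = 4*x*y
∂g/∂y = 2*x^2
∇g = (4*x*y, 2*x^2)
At (1, -1): (-4, 2).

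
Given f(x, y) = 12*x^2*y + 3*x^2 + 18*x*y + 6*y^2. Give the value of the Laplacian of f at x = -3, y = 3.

∂²f/∂x² = 6*(4*y + 1)
∂²f/∂y² = 12
∇²f = 24*y + 18
At (-3, 3): 90.

90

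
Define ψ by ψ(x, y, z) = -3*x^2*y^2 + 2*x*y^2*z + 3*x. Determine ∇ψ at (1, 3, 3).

∂ψ/∂x = -6*x*y^2 + 2*y^2*z + 3
∂ψ/∂y = -6*x^2*y + 4*x*y*z
∂ψ/∂z = 2*x*y^2
∇ψ = (-6*x*y^2 + 2*y^2*z + 3, -6*x^2*y + 4*x*y*z, 2*x*y^2)
At (1, 3, 3): (3, 18, 18).

(3, 18, 18)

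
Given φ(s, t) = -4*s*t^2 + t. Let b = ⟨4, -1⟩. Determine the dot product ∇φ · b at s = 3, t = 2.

∂φ/∂s = -4*t^2
∂φ/∂t = -8*s*t + 1
∇φ at (3, 2) = (-16, -47)
∇φ · b = (-16)(4) + (-47)(-1) = -17

-17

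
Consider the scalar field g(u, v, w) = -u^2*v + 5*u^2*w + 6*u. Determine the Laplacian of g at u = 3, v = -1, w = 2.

∂²g/∂u² = 2*(-v + 5*w)
∂²g/∂v² = 0
∂²g/∂w² = 0
∇²g = -2*v + 10*w
At (3, -1, 2): 22.

22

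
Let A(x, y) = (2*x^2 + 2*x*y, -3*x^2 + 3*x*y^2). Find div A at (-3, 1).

∂A₁/∂x = 4*x + 2*y
∂A₂/∂y = 6*x*y
∇·A = 6*x*y + 4*x + 2*y
At (-3, 1): -28.

-28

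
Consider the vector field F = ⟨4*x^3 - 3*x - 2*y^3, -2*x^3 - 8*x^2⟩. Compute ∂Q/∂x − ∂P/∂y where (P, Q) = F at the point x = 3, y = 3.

∂F₂/∂x = -6*x^2 - 16*x
∂F₁/∂y = -6*y^2
Scalar curl = -6*x^2 - 16*x + 6*y^2
At (3, 3): -48.

-48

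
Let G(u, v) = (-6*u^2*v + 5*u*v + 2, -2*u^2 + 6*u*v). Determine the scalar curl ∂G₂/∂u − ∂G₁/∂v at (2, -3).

-12

∂G₂/∂u = -4*u + 6*v
∂G₁/∂v = -6*u^2 + 5*u
Scalar curl = 6*u^2 - 9*u + 6*v
At (2, -3): -12.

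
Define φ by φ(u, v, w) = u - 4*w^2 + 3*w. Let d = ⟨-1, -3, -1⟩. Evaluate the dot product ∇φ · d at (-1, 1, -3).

-28

∂φ/∂u = 1
∂φ/∂v = 0
∂φ/∂w = -8*w + 3
∇φ at (-1, 1, -3) = (1, 0, 27)
∇φ · d = (1)(-1) + (0)(-3) + (27)(-1) = -28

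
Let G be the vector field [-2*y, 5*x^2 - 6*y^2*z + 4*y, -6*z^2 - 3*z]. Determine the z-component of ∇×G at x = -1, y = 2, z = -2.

(∇×G)_3 = ∂G₂/∂x − ∂G₁/∂y
= 10*x − (-2)
= 10*x + 2
At (-1, 2, -2): -8.

-8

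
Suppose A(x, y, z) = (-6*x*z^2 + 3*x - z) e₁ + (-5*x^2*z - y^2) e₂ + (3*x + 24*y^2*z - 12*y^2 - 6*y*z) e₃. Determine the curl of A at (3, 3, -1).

(∇×A)₁ = ∂A₃/∂y − ∂A₂/∂z = 5*x^2 + 48*y*z - 24*y - 6*z
(∇×A)₂ = ∂A₁/∂z − ∂A₃/∂x = -12*x*z - 4
(∇×A)₃ = ∂A₂/∂x − ∂A₁/∂y = -10*x*z
∇×A = (5*x^2 + 48*y*z - 24*y - 6*z, -12*x*z - 4, -10*x*z)
At (3, 3, -1): (-165, 32, 30).

(-165, 32, 30)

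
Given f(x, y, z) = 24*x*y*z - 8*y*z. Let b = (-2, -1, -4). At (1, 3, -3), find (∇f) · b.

288

∂f/∂x = 24*y*z
∂f/∂y = 24*x*z - 8*z
∂f/∂z = 24*x*y - 8*y
∇f at (1, 3, -3) = (-216, -48, 48)
∇f · b = (-216)(-2) + (-48)(-1) + (48)(-4) = 288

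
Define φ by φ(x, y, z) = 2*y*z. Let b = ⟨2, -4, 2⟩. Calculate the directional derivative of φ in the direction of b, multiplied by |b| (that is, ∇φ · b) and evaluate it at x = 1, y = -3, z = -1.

∂φ/∂x = 0
∂φ/∂y = 2*z
∂φ/∂z = 2*y
∇φ at (1, -3, -1) = (0, -2, -6)
∇φ · b = (0)(2) + (-2)(-4) + (-6)(2) = -4

-4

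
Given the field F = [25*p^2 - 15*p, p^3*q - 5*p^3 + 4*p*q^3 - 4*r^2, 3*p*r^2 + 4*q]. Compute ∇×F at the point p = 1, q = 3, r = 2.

(20, -12, 102)

(∇×F)₁ = ∂F₃/∂q − ∂F₂/∂r = 8*r + 4
(∇×F)₂ = ∂F₁/∂r − ∂F₃/∂p = -3*r^2
(∇×F)₃ = ∂F₂/∂p − ∂F₁/∂q = 3*p^2*q - 15*p^2 + 4*q^3
∇×F = (8*r + 4, -3*r^2, 3*p^2*q - 15*p^2 + 4*q^3)
At (1, 3, 2): (20, -12, 102).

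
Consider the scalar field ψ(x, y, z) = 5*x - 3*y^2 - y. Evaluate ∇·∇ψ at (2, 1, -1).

-6

∂²ψ/∂x² = 0
∂²ψ/∂y² = -6
∂²ψ/∂z² = 0
∇²ψ = -6
At (2, 1, -1): -6.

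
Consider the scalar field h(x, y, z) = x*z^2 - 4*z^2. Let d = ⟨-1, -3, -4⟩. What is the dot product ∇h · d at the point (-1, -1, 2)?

76

∂h/∂x = z^2
∂h/∂y = 0
∂h/∂z = 2*x*z - 8*z
∇h at (-1, -1, 2) = (4, 0, -20)
∇h · d = (4)(-1) + (0)(-3) + (-20)(-4) = 76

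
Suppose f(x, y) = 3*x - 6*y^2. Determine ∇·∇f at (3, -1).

-12

∂²f/∂x² = 0
∂²f/∂y² = -12
∇²f = -12
At (3, -1): -12.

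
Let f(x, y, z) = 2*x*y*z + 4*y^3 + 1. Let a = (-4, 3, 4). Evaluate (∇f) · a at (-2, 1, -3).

80

∂f/∂x = 2*y*z
∂f/∂y = 2*x*z + 12*y^2
∂f/∂z = 2*x*y
∇f at (-2, 1, -3) = (-6, 24, -4)
∇f · a = (-6)(-4) + (24)(3) + (-4)(4) = 80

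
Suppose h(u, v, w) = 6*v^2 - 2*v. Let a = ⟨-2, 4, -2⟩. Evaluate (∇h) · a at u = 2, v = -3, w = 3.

∂h/∂u = 0
∂h/∂v = 12*v - 2
∂h/∂w = 0
∇h at (2, -3, 3) = (0, -38, 0)
∇h · a = (0)(-2) + (-38)(4) + (0)(-2) = -152

-152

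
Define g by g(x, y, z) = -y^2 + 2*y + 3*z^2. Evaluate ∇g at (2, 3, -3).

∂g/∂x = 0
∂g/∂y = -2*y + 2
∂g/∂z = 6*z
∇g = (0, -2*y + 2, 6*z)
At (2, 3, -3): (0, -4, -18).

(0, -4, -18)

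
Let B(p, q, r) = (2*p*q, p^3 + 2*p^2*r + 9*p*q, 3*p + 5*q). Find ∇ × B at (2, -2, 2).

(∇×B)₁ = ∂B₃/∂q − ∂B₂/∂r = -2*p^2 + 5
(∇×B)₂ = ∂B₁/∂r − ∂B₃/∂p = -3
(∇×B)₃ = ∂B₂/∂p − ∂B₁/∂q = 3*p^2 + 4*p*r - 2*p + 9*q
∇×B = (-2*p^2 + 5, -3, 3*p^2 + 4*p*r - 2*p + 9*q)
At (2, -2, 2): (-3, -3, 6).

(-3, -3, 6)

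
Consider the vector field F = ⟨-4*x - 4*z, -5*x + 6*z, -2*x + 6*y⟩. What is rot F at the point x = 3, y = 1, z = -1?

(∇×F)₁ = ∂F₃/∂y − ∂F₂/∂z = 0
(∇×F)₂ = ∂F₁/∂z − ∂F₃/∂x = -2
(∇×F)₃ = ∂F₂/∂x − ∂F₁/∂y = -5
∇×F = (0, -2, -5)
At (3, 1, -1): (0, -2, -5).

(0, -2, -5)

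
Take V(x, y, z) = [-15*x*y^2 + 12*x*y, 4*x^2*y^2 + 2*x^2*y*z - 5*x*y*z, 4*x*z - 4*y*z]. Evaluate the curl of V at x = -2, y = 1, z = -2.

(-10, 8, -26)

(∇×V)₁ = ∂V₃/∂y − ∂V₂/∂z = -2*x^2*y + 5*x*y - 4*z
(∇×V)₂ = ∂V₁/∂z − ∂V₃/∂x = -4*z
(∇×V)₃ = ∂V₂/∂x − ∂V₁/∂y = 8*x*y^2 + 4*x*y*z + 30*x*y - 12*x - 5*y*z
∇×V = (-2*x^2*y + 5*x*y - 4*z, -4*z, 8*x*y^2 + 4*x*y*z + 30*x*y - 12*x - 5*y*z)
At (-2, 1, -2): (-10, 8, -26).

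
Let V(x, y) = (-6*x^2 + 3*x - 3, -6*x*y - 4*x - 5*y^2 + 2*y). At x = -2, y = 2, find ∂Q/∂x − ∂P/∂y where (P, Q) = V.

-16

∂V₂/∂x = -6*y - 4
∂V₁/∂y = 0
Scalar curl = -6*y - 4
At (-2, 2): -16.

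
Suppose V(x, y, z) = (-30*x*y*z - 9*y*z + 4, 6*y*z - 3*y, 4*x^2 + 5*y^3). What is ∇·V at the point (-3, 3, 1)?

∂V₁/∂x = -30*y*z
∂V₂/∂y = 6*z - 3
∂V₃/∂z = 0
∇·V = -30*y*z + 6*z - 3
At (-3, 3, 1): -87.

-87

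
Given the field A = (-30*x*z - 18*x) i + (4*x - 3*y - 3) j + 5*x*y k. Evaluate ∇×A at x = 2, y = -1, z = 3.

(∇×A)₁ = ∂A₃/∂y − ∂A₂/∂z = 5*x
(∇×A)₂ = ∂A₁/∂z − ∂A₃/∂x = -30*x - 5*y
(∇×A)₃ = ∂A₂/∂x − ∂A₁/∂y = 4
∇×A = (5*x, -30*x - 5*y, 4)
At (2, -1, 3): (10, -55, 4).

(10, -55, 4)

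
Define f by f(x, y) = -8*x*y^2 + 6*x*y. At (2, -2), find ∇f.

(-44, 76)

∂f/∂x = -8*y^2 + 6*y
∂f/∂y = -16*x*y + 6*x
∇f = (-8*y^2 + 6*y, -16*x*y + 6*x)
At (2, -2): (-44, 76).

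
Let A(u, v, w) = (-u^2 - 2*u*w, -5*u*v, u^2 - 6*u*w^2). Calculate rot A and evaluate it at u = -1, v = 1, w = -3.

(∇×A)₁ = ∂A₃/∂v − ∂A₂/∂w = 0
(∇×A)₂ = ∂A₁/∂w − ∂A₃/∂u = -4*u + 6*w^2
(∇×A)₃ = ∂A₂/∂u − ∂A₁/∂v = -5*v
∇×A = (0, -4*u + 6*w^2, -5*v)
At (-1, 1, -3): (0, 58, -5).

(0, 58, -5)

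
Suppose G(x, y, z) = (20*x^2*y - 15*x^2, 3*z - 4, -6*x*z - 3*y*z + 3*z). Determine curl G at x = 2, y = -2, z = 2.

(-9, 12, -80)

(∇×G)₁ = ∂G₃/∂y − ∂G₂/∂z = -3*z - 3
(∇×G)₂ = ∂G₁/∂z − ∂G₃/∂x = 6*z
(∇×G)₃ = ∂G₂/∂x − ∂G₁/∂y = -20*x^2
∇×G = (-3*z - 3, 6*z, -20*x^2)
At (2, -2, 2): (-9, 12, -80).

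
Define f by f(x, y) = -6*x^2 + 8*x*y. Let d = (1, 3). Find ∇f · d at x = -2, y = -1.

-32

∂f/∂x = -12*x + 8*y
∂f/∂y = 8*x
∇f at (-2, -1) = (16, -16)
∇f · d = (16)(1) + (-16)(3) = -32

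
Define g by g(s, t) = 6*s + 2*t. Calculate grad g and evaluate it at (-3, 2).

∂g/∂s = 6
∂g/∂t = 2
∇g = (6, 2)
At (-3, 2): (6, 2).

(6, 2)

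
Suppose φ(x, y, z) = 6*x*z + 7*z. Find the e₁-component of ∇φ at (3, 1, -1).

-6

(∇φ)_1 = ∂φ/∂x = 6*z
At (3, 1, -1): -6.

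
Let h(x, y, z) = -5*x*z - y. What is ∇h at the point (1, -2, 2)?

∂h/∂x = -5*z
∂h/∂y = -1
∂h/∂z = -5*x
∇h = (-5*z, -1, -5*x)
At (1, -2, 2): (-10, -1, -5).

(-10, -1, -5)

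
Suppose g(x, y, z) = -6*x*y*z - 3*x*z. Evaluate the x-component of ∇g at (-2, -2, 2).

(∇g)_1 = ∂g/∂x = -6*y*z - 3*z
At (-2, -2, 2): 18.

18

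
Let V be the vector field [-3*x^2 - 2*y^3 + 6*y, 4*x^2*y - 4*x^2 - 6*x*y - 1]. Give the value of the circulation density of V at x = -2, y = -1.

38

∂V₂/∂x = 8*x*y - 8*x - 6*y
∂V₁/∂y = -6*y^2 + 6
Scalar curl = 8*x*y - 8*x + 6*y^2 - 6*y - 6
At (-2, -1): 38.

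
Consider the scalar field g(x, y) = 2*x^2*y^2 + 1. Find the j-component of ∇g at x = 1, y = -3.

(∇g)_2 = ∂g/∂y = 4*x^2*y
At (1, -3): -12.

-12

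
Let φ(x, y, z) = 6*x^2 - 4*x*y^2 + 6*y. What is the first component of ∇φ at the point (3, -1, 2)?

(∇φ)_1 = ∂φ/∂x = 12*x - 4*y^2
At (3, -1, 2): 32.

32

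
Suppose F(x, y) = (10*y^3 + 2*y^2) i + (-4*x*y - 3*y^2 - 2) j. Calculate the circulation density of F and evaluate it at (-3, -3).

∂F₂/∂x = -4*y
∂F₁/∂y = 30*y^2 + 4*y
Scalar curl = -30*y^2 - 8*y
At (-3, -3): -246.

-246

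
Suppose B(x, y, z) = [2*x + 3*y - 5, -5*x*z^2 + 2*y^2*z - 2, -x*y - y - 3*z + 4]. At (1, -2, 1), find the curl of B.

(∇×B)₁ = ∂B₃/∂y − ∂B₂/∂z = 10*x*z - x - 2*y^2 - 1
(∇×B)₂ = ∂B₁/∂z − ∂B₃/∂x = y
(∇×B)₃ = ∂B₂/∂x − ∂B₁/∂y = -5*z^2 - 3
∇×B = (10*x*z - x - 2*y^2 - 1, y, -5*z^2 - 3)
At (1, -2, 1): (0, -2, -8).

(0, -2, -8)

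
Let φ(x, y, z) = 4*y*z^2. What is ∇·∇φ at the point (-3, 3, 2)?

24

∂²φ/∂x² = 0
∂²φ/∂y² = 0
∂²φ/∂z² = 8*y
∇²φ = 8*y
At (-3, 3, 2): 24.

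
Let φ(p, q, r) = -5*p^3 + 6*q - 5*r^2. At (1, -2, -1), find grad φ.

∂φ/∂p = -15*p^2
∂φ/∂q = 6
∂φ/∂r = -10*r
∇φ = (-15*p^2, 6, -10*r)
At (1, -2, -1): (-15, 6, 10).

(-15, 6, 10)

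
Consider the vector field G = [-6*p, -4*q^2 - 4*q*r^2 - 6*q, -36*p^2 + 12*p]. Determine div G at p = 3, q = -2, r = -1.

0

∂G₁/∂p = -6
∂G₂/∂q = -8*q - 4*r^2 - 6
∂G₃/∂r = 0
∇·G = -8*q - 4*r^2 - 12
At (3, -2, -1): 0.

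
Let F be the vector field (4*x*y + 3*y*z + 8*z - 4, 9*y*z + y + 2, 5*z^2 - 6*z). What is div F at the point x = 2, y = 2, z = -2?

∂F₁/∂x = 4*y
∂F₂/∂y = 9*z + 1
∂F₃/∂z = 10*z - 6
∇·F = 4*y + 19*z - 5
At (2, 2, -2): -35.

-35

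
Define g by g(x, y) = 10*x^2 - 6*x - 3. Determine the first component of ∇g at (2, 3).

34

(∇g)_1 = ∂g/∂x = 20*x - 6
At (2, 3): 34.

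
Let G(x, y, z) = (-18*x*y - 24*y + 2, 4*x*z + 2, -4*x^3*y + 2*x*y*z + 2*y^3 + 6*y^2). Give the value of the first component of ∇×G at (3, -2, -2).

-132

(∇×G)_1 = ∂G₃/∂y − ∂G₂/∂z
= -4*x^3 + 2*x*z + 6*y^2 + 12*y − (4*x)
= -4*x^3 + 2*x*z - 4*x + 6*y^2 + 12*y
At (3, -2, -2): -132.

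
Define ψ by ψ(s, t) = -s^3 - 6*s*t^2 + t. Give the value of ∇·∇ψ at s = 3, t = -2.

∂²ψ/∂s² = -6*s
∂²ψ/∂t² = -12*s
∇²ψ = -18*s
At (3, -2): -54.

-54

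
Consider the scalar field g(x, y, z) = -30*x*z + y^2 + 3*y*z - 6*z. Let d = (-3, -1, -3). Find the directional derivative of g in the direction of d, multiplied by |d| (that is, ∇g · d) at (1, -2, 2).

∂g/∂x = -30*z
∂g/∂y = 2*y + 3*z
∂g/∂z = -30*x + 3*y - 6
∇g at (1, -2, 2) = (-60, 2, -42)
∇g · d = (-60)(-3) + (2)(-1) + (-42)(-3) = 304

304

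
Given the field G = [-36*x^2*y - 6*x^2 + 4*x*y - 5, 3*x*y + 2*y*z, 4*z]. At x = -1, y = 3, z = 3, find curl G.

(∇×G)₁ = ∂G₃/∂y − ∂G₂/∂z = -2*y
(∇×G)₂ = ∂G₁/∂z − ∂G₃/∂x = 0
(∇×G)₃ = ∂G₂/∂x − ∂G₁/∂y = 36*x^2 - 4*x + 3*y
∇×G = (-2*y, 0, 36*x^2 - 4*x + 3*y)
At (-1, 3, 3): (-6, 0, 49).

(-6, 0, 49)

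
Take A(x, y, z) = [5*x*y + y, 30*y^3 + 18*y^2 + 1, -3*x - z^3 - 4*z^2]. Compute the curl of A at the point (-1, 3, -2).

(∇×A)₁ = ∂A₃/∂y − ∂A₂/∂z = 0
(∇×A)₂ = ∂A₁/∂z − ∂A₃/∂x = 3
(∇×A)₃ = ∂A₂/∂x − ∂A₁/∂y = -5*x - 1
∇×A = (0, 3, -5*x - 1)
At (-1, 3, -2): (0, 3, 4).

(0, 3, 4)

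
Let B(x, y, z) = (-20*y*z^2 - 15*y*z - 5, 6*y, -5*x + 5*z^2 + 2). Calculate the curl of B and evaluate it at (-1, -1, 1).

(0, 60, 35)

(∇×B)₁ = ∂B₃/∂y − ∂B₂/∂z = 0
(∇×B)₂ = ∂B₁/∂z − ∂B₃/∂x = -40*y*z - 15*y + 5
(∇×B)₃ = ∂B₂/∂x − ∂B₁/∂y = 20*z^2 + 15*z
∇×B = (0, -40*y*z - 15*y + 5, 20*z^2 + 15*z)
At (-1, -1, 1): (0, 60, 35).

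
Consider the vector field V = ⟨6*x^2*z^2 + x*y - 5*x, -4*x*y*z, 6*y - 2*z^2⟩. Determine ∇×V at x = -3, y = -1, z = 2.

(∇×V)₁ = ∂V₃/∂y − ∂V₂/∂z = 4*x*y + 6
(∇×V)₂ = ∂V₁/∂z − ∂V₃/∂x = 12*x^2*z
(∇×V)₃ = ∂V₂/∂x − ∂V₁/∂y = -x - 4*y*z
∇×V = (4*x*y + 6, 12*x^2*z, -x - 4*y*z)
At (-3, -1, 2): (18, 216, 11).

(18, 216, 11)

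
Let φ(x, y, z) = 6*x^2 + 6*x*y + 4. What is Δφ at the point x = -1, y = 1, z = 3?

12

∂²φ/∂x² = 12
∂²φ/∂y² = 0
∂²φ/∂z² = 0
∇²φ = 12
At (-1, 1, 3): 12.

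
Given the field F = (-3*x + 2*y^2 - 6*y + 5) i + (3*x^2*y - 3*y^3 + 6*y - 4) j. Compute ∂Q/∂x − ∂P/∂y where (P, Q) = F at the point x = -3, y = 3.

∂F₂/∂x = 6*x*y
∂F₁/∂y = 4*y - 6
Scalar curl = 6*x*y - 4*y + 6
At (-3, 3): -60.

-60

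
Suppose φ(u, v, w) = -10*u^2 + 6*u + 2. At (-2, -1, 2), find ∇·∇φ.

-20

∂²φ/∂u² = -20
∂²φ/∂v² = 0
∂²φ/∂w² = 0
∇²φ = -20
At (-2, -1, 2): -20.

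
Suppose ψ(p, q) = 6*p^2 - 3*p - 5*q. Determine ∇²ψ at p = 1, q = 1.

∂²ψ/∂p² = 12
∂²ψ/∂q² = 0
∇²ψ = 12
At (1, 1): 12.

12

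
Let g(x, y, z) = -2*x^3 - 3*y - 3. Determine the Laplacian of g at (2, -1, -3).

∂²g/∂x² = -12*x
∂²g/∂y² = 0
∂²g/∂z² = 0
∇²g = -12*x
At (2, -1, -3): -24.

-24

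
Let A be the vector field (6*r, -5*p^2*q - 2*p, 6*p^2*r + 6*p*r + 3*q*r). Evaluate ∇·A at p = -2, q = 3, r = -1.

∂A₁/∂p = 0
∂A₂/∂q = -5*p^2
∂A₃/∂r = 6*p^2 + 6*p + 3*q
∇·A = p^2 + 6*p + 3*q
At (-2, 3, -1): 1.

1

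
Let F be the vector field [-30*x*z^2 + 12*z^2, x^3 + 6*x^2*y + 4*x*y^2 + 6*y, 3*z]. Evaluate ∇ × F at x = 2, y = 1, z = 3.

(0, -288, 40)

(∇×F)₁ = ∂F₃/∂y − ∂F₂/∂z = 0
(∇×F)₂ = ∂F₁/∂z − ∂F₃/∂x = -60*x*z + 24*z
(∇×F)₃ = ∂F₂/∂x − ∂F₁/∂y = 3*x^2 + 12*x*y + 4*y^2
∇×F = (0, -60*x*z + 24*z, 3*x^2 + 12*x*y + 4*y^2)
At (2, 1, 3): (0, -288, 40).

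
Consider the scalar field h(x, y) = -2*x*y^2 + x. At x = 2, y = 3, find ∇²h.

-8

∂²h/∂x² = 0
∂²h/∂y² = -4*x
∇²h = -4*x
At (2, 3): -8.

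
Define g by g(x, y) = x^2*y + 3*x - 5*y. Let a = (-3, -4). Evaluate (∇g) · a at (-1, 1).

∂g/∂x = 2*x*y + 3
∂g/∂y = x^2 - 5
∇g at (-1, 1) = (1, -4)
∇g · a = (1)(-3) + (-4)(-4) = 13

13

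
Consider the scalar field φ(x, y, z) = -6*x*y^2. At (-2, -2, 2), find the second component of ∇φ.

(∇φ)_2 = ∂φ/∂y = -12*x*y
At (-2, -2, 2): -48.

-48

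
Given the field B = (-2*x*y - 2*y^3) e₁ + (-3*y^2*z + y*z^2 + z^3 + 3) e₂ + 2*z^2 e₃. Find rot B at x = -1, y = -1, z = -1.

(∇×B)₁ = ∂B₃/∂y − ∂B₂/∂z = 3*y^2 - 2*y*z - 3*z^2
(∇×B)₂ = ∂B₁/∂z − ∂B₃/∂x = 0
(∇×B)₃ = ∂B₂/∂x − ∂B₁/∂y = 2*x + 6*y^2
∇×B = (3*y^2 - 2*y*z - 3*z^2, 0, 2*x + 6*y^2)
At (-1, -1, -1): (-2, 0, 4).

(-2, 0, 4)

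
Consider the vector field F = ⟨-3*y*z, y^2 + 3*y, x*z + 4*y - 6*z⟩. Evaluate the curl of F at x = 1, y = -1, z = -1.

(4, 4, -3)

(∇×F)₁ = ∂F₃/∂y − ∂F₂/∂z = 4
(∇×F)₂ = ∂F₁/∂z − ∂F₃/∂x = -3*y - z
(∇×F)₃ = ∂F₂/∂x − ∂F₁/∂y = 3*z
∇×F = (4, -3*y - z, 3*z)
At (1, -1, -1): (4, 4, -3).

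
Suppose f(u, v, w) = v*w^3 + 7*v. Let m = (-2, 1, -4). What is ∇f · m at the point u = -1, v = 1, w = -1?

∂f/∂u = 0
∂f/∂v = w^3 + 7
∂f/∂w = 3*v*w^2
∇f at (-1, 1, -1) = (0, 6, 3)
∇f · m = (0)(-2) + (6)(1) + (3)(-4) = -6

-6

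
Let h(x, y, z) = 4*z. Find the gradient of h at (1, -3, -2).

∂h/∂x = 0
∂h/∂y = 0
∂h/∂z = 4
∇h = (0, 0, 4)
At (1, -3, -2): (0, 0, 4).

(0, 0, 4)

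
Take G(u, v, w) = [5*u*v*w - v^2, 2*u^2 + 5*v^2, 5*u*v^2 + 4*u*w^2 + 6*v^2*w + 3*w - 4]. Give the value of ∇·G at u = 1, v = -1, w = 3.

∂G₁/∂u = 5*v*w
∂G₂/∂v = 10*v
∂G₃/∂w = 8*u*w + 6*v^2 + 3
∇·G = 8*u*w + 6*v^2 + 5*v*w + 10*v + 3
At (1, -1, 3): 8.

8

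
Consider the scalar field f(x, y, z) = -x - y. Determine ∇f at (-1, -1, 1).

(-1, -1, 0)

∂f/∂x = -1
∂f/∂y = -1
∂f/∂z = 0
∇f = (-1, -1, 0)
At (-1, -1, 1): (-1, -1, 0).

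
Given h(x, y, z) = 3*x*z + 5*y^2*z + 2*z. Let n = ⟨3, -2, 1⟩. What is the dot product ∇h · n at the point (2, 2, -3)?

121

∂h/∂x = 3*z
∂h/∂y = 10*y*z
∂h/∂z = 3*x + 5*y^2 + 2
∇h at (2, 2, -3) = (-9, -60, 28)
∇h · n = (-9)(3) + (-60)(-2) + (28)(1) = 121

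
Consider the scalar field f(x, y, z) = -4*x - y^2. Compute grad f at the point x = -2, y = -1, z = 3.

(-4, 2, 0)

∂f/∂x = -4
∂f/∂y = -2*y
∂f/∂z = 0
∇f = (-4, -2*y, 0)
At (-2, -1, 3): (-4, 2, 0).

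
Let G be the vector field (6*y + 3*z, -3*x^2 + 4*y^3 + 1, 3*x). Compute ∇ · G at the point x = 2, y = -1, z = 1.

12

∂G₁/∂x = 0
∂G₂/∂y = 12*y^2
∂G₃/∂z = 0
∇·G = 12*y^2
At (2, -1, 1): 12.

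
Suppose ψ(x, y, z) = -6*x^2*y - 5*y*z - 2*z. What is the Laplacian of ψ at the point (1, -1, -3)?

12

∂²ψ/∂x² = -12*y
∂²ψ/∂y² = 0
∂²ψ/∂z² = 0
∇²ψ = -12*y
At (1, -1, -3): 12.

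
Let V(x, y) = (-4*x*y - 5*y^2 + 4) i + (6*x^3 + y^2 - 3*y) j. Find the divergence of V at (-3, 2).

∂V₁/∂x = -4*y
∂V₂/∂y = 2*y - 3
∇·V = -2*y - 3
At (-3, 2): -7.

-7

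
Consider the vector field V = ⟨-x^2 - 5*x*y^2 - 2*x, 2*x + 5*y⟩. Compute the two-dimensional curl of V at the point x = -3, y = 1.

-28

∂V₂/∂x = 2
∂V₁/∂y = -10*x*y
Scalar curl = 10*x*y + 2
At (-3, 1): -28.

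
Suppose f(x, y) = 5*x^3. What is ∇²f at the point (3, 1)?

90

∂²f/∂x² = 30*x
∂²f/∂y² = 0
∇²f = 30*x
At (3, 1): 90.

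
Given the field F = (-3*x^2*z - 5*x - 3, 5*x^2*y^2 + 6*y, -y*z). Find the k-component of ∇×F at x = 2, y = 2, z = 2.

80

(∇×F)_3 = ∂F₂/∂x − ∂F₁/∂y
= 10*x*y^2 − (0)
= 10*x*y^2
At (2, 2, 2): 80.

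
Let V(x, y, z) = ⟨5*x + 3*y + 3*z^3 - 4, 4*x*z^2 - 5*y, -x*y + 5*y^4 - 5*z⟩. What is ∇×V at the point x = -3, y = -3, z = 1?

(-513, 6, 1)

(∇×V)₁ = ∂V₃/∂y − ∂V₂/∂z = -8*x*z - x + 20*y^3
(∇×V)₂ = ∂V₁/∂z − ∂V₃/∂x = y + 9*z^2
(∇×V)₃ = ∂V₂/∂x − ∂V₁/∂y = 4*z^2 - 3
∇×V = (-8*x*z - x + 20*y^3, y + 9*z^2, 4*z^2 - 3)
At (-3, -3, 1): (-513, 6, 1).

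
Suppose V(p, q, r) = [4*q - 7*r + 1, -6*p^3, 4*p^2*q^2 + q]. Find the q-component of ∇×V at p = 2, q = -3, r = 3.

-151

(∇×V)_2 = ∂V₁/∂r − ∂V₃/∂p
= -7 − (8*p*q^2)
= -8*p*q^2 - 7
At (2, -3, 3): -151.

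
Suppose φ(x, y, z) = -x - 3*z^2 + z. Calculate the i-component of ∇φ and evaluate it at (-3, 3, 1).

(∇φ)_1 = ∂φ/∂x = -1
At (-3, 3, 1): -1.

-1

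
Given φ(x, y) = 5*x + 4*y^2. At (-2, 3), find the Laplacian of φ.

8

∂²φ/∂x² = 0
∂²φ/∂y² = 8
∇²φ = 8
At (-2, 3): 8.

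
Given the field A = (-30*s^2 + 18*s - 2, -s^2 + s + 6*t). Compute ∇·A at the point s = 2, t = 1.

-96

∂A₁/∂s = -60*s + 18
∂A₂/∂t = 6
∇·A = -60*s + 24
At (2, 1): -96.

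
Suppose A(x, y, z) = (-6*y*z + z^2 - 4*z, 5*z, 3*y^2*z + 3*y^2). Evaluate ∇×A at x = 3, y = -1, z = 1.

(-17, 4, 6)

(∇×A)₁ = ∂A₃/∂y − ∂A₂/∂z = 6*y*z + 6*y - 5
(∇×A)₂ = ∂A₁/∂z − ∂A₃/∂x = -6*y + 2*z - 4
(∇×A)₃ = ∂A₂/∂x − ∂A₁/∂y = 6*z
∇×A = (6*y*z + 6*y - 5, -6*y + 2*z - 4, 6*z)
At (3, -1, 1): (-17, 4, 6).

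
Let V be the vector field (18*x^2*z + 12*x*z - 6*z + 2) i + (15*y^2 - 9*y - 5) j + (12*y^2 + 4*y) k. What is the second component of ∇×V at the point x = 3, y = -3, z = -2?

(∇×V)_2 = ∂V₁/∂z − ∂V₃/∂x
= 18*x^2 + 12*x - 6 − (0)
= 18*x^2 + 12*x - 6
At (3, -3, -2): 192.

192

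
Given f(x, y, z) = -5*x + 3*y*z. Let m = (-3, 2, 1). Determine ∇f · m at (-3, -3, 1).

12

∂f/∂x = -5
∂f/∂y = 3*z
∂f/∂z = 3*y
∇f at (-3, -3, 1) = (-5, 3, -9)
∇f · m = (-5)(-3) + (3)(2) + (-9)(1) = 12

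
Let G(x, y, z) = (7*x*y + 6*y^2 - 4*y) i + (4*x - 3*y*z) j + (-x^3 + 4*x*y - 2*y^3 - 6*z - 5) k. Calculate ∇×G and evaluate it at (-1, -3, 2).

(-67, 15, 51)

(∇×G)₁ = ∂G₃/∂y − ∂G₂/∂z = 4*x - 6*y^2 + 3*y
(∇×G)₂ = ∂G₁/∂z − ∂G₃/∂x = 3*x^2 - 4*y
(∇×G)₃ = ∂G₂/∂x − ∂G₁/∂y = -7*x - 12*y + 8
∇×G = (4*x - 6*y^2 + 3*y, 3*x^2 - 4*y, -7*x - 12*y + 8)
At (-1, -3, 2): (-67, 15, 51).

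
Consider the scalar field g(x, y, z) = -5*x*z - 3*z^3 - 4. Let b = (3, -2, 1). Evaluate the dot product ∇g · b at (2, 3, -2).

-16

∂g/∂x = -5*z
∂g/∂y = 0
∂g/∂z = -5*x - 9*z^2
∇g at (2, 3, -2) = (10, 0, -46)
∇g · b = (10)(3) + (0)(-2) + (-46)(1) = -16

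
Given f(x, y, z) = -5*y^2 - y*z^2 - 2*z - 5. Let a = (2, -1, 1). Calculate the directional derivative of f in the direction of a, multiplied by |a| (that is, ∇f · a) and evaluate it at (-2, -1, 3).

∂f/∂x = 0
∂f/∂y = -10*y - z^2
∂f/∂z = -2*y*z - 2
∇f at (-2, -1, 3) = (0, 1, 4)
∇f · a = (0)(2) + (1)(-1) + (4)(1) = 3

3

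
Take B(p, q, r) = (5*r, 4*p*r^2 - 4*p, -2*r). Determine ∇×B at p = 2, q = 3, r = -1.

(∇×B)₁ = ∂B₃/∂q − ∂B₂/∂r = -8*p*r
(∇×B)₂ = ∂B₁/∂r − ∂B₃/∂p = 5
(∇×B)₃ = ∂B₂/∂p − ∂B₁/∂q = 4*r^2 - 4
∇×B = (-8*p*r, 5, 4*r^2 - 4)
At (2, 3, -1): (16, 5, 0).

(16, 5, 0)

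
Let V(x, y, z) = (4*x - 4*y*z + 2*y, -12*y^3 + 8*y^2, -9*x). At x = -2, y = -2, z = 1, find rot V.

(∇×V)₁ = ∂V₃/∂y − ∂V₂/∂z = 0
(∇×V)₂ = ∂V₁/∂z − ∂V₃/∂x = -4*y + 9
(∇×V)₃ = ∂V₂/∂x − ∂V₁/∂y = 4*z - 2
∇×V = (0, -4*y + 9, 4*z - 2)
At (-2, -2, 1): (0, 17, 2).

(0, 17, 2)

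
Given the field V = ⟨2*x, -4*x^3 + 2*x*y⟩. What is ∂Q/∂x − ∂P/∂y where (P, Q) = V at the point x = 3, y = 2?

∂V₂/∂x = -12*x^2 + 2*y
∂V₁/∂y = 0
Scalar curl = -12*x^2 + 2*y
At (3, 2): -104.

-104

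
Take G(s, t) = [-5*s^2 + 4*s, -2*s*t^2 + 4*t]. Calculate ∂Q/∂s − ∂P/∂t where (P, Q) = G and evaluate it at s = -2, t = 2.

∂G₂/∂s = -2*t^2
∂G₁/∂t = 0
Scalar curl = -2*t^2
At (-2, 2): -8.

-8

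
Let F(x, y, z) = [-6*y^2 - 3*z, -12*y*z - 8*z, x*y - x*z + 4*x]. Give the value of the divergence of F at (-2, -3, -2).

26

∂F₁/∂x = 0
∂F₂/∂y = -12*z
∂F₃/∂z = -x
∇·F = -x - 12*z
At (-2, -3, -2): 26.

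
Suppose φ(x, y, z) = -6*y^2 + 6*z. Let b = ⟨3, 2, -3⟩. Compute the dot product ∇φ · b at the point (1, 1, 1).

∂φ/∂x = 0
∂φ/∂y = -12*y
∂φ/∂z = 6
∇φ at (1, 1, 1) = (0, -12, 6)
∇φ · b = (0)(3) + (-12)(2) + (6)(-3) = -42

-42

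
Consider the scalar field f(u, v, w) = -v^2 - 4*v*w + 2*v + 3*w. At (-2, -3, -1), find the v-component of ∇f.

(∇f)_2 = ∂f/∂v = -2*v - 4*w + 2
At (-2, -3, -1): 12.

12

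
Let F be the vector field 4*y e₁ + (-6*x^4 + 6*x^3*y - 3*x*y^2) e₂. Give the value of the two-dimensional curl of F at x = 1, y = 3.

-1

∂F₂/∂x = -24*x^3 + 18*x^2*y - 3*y^2
∂F₁/∂y = 4
Scalar curl = -24*x^3 + 18*x^2*y - 3*y^2 - 4
At (1, 3): -1.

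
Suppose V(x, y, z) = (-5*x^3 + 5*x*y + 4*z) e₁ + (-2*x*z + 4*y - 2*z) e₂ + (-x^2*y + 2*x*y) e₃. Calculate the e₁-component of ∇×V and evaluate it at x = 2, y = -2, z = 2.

6

(∇×V)_1 = ∂V₃/∂y − ∂V₂/∂z
= -x^2 + 2*x − (-2*x - 2)
= -x^2 + 4*x + 2
At (2, -2, 2): 6.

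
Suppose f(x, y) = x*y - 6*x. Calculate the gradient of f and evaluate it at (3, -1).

∂f/∂x = y - 6
∂f/∂y = x
∇f = (y - 6, x)
At (3, -1): (-7, 3).

(-7, 3)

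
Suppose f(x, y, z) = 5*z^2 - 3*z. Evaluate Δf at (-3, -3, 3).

∂²f/∂x² = 0
∂²f/∂y² = 0
∂²f/∂z² = 10
∇²f = 10
At (-3, -3, 3): 10.

10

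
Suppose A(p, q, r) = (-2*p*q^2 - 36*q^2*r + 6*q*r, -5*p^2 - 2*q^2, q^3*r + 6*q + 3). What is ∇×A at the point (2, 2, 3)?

(42, -132, 410)

(∇×A)₁ = ∂A₃/∂q − ∂A₂/∂r = 3*q^2*r + 6
(∇×A)₂ = ∂A₁/∂r − ∂A₃/∂p = -36*q^2 + 6*q
(∇×A)₃ = ∂A₂/∂p − ∂A₁/∂q = 4*p*q - 10*p + 72*q*r - 6*r
∇×A = (3*q^2*r + 6, -36*q^2 + 6*q, 4*p*q - 10*p + 72*q*r - 6*r)
At (2, 2, 3): (42, -132, 410).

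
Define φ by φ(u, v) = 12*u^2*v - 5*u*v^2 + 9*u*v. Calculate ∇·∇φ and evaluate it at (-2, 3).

92

∂²φ/∂u² = 24*v
∂²φ/∂v² = -10*u
∇²φ = -10*u + 24*v
At (-2, 3): 92.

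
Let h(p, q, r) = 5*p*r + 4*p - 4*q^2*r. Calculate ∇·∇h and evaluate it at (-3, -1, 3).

∂²h/∂p² = 0
∂²h/∂q² = -8*r
∂²h/∂r² = 0
∇²h = -8*r
At (-3, -1, 3): -24.

-24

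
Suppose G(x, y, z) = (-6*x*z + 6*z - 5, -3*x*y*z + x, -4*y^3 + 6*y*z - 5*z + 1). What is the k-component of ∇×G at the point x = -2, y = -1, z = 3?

10

(∇×G)_3 = ∂G₂/∂x − ∂G₁/∂y
= -3*y*z + 1 − (0)
= -3*y*z + 1
At (-2, -1, 3): 10.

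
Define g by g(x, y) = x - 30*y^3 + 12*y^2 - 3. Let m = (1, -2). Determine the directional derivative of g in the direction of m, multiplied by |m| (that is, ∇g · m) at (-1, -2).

∂g/∂x = 1
∂g/∂y = -90*y^2 + 24*y
∇g at (-1, -2) = (1, -408)
∇g · m = (1)(1) + (-408)(-2) = 817

817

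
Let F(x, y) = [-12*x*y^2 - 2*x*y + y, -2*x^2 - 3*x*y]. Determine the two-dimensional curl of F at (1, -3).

∂F₂/∂x = -4*x - 3*y
∂F₁/∂y = -24*x*y - 2*x + 1
Scalar curl = 24*x*y - 2*x - 3*y - 1
At (1, -3): -66.

-66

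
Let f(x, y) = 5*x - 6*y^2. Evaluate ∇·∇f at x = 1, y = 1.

∂²f/∂x² = 0
∂²f/∂y² = -12
∇²f = -12
At (1, 1): -12.

-12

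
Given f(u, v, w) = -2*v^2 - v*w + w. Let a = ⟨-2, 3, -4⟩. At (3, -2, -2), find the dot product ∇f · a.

18

∂f/∂u = 0
∂f/∂v = -4*v - w
∂f/∂w = -v + 1
∇f at (3, -2, -2) = (0, 10, 3)
∇f · a = (0)(-2) + (10)(3) + (3)(-4) = 18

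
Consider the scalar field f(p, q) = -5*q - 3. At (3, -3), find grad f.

∂f/∂p = 0
∂f/∂q = -5
∇f = (0, -5)
At (3, -3): (0, -5).

(0, -5)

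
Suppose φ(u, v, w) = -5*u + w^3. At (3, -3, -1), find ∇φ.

(-5, 0, 3)

∂φ/∂u = -5
∂φ/∂v = 0
∂φ/∂w = 3*w^2
∇φ = (-5, 0, 3*w^2)
At (3, -3, -1): (-5, 0, 3).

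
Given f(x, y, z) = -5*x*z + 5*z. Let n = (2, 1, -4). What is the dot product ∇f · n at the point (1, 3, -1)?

10

∂f/∂x = -5*z
∂f/∂y = 0
∂f/∂z = -5*x + 5
∇f at (1, 3, -1) = (5, 0, 0)
∇f · n = (5)(2) + (0)(1) + (0)(-4) = 10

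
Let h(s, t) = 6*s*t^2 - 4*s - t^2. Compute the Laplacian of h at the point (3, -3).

∂²h/∂s² = 0
∂²h/∂t² = 2*(6*s - 1)
∇²h = 12*s - 2
At (3, -3): 34.

34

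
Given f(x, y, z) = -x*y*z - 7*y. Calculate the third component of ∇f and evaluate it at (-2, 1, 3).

(∇f)_3 = ∂f/∂z = -x*y
At (-2, 1, 3): 2.

2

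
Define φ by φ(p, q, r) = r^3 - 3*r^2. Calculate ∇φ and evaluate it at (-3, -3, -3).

∂φ/∂p = 0
∂φ/∂q = 0
∂φ/∂r = 3*r^2 - 6*r
∇φ = (0, 0, 3*r^2 - 6*r)
At (-3, -3, -3): (0, 0, 45).

(0, 0, 45)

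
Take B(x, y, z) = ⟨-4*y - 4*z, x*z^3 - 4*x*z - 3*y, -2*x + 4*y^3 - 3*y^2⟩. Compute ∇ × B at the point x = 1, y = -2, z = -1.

(∇×B)₁ = ∂B₃/∂y − ∂B₂/∂z = -3*x*z^2 + 4*x + 12*y^2 - 6*y
(∇×B)₂ = ∂B₁/∂z − ∂B₃/∂x = -2
(∇×B)₃ = ∂B₂/∂x − ∂B₁/∂y = z^3 - 4*z + 4
∇×B = (-3*x*z^2 + 4*x + 12*y^2 - 6*y, -2, z^3 - 4*z + 4)
At (1, -2, -1): (61, -2, 7).

(61, -2, 7)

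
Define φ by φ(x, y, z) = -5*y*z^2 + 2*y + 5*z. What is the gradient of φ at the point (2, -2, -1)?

∂φ/∂x = 0
∂φ/∂y = -5*z^2 + 2
∂φ/∂z = -10*y*z + 5
∇φ = (0, -5*z^2 + 2, -10*y*z + 5)
At (2, -2, -1): (0, -3, -15).

(0, -3, -15)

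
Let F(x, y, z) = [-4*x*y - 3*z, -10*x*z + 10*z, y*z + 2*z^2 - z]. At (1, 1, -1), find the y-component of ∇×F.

(∇×F)_2 = ∂F₁/∂z − ∂F₃/∂x
= -3 − (0)
= -3
At (1, 1, -1): -3.

-3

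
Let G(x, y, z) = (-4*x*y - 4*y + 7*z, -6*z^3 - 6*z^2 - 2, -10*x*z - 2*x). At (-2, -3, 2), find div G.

32

∂G₁/∂x = -4*y
∂G₂/∂y = 0
∂G₃/∂z = -10*x
∇·G = -10*x - 4*y
At (-2, -3, 2): 32.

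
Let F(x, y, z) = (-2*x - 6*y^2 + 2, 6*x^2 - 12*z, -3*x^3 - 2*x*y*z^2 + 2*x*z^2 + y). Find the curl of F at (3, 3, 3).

(∇×F)₁ = ∂F₃/∂y − ∂F₂/∂z = -2*x*z^2 + 13
(∇×F)₂ = ∂F₁/∂z − ∂F₃/∂x = 9*x^2 + 2*y*z^2 - 2*z^2
(∇×F)₃ = ∂F₂/∂x − ∂F₁/∂y = 12*x + 12*y
∇×F = (-2*x*z^2 + 13, 9*x^2 + 2*y*z^2 - 2*z^2, 12*x + 12*y)
At (3, 3, 3): (-41, 117, 72).

(-41, 117, 72)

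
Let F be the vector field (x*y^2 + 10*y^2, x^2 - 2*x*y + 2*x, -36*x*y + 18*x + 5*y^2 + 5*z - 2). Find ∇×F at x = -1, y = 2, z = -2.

(56, 54, -40)

(∇×F)₁ = ∂F₃/∂y − ∂F₂/∂z = -36*x + 10*y
(∇×F)₂ = ∂F₁/∂z − ∂F₃/∂x = 36*y - 18
(∇×F)₃ = ∂F₂/∂x − ∂F₁/∂y = -2*x*y + 2*x - 22*y + 2
∇×F = (-36*x + 10*y, 36*y - 18, -2*x*y + 2*x - 22*y + 2)
At (-1, 2, -2): (56, 54, -40).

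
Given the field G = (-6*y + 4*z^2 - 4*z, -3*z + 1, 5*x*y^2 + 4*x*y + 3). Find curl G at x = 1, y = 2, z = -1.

(∇×G)₁ = ∂G₃/∂y − ∂G₂/∂z = 10*x*y + 4*x + 3
(∇×G)₂ = ∂G₁/∂z − ∂G₃/∂x = -5*y^2 - 4*y + 8*z - 4
(∇×G)₃ = ∂G₂/∂x − ∂G₁/∂y = 6
∇×G = (10*x*y + 4*x + 3, -5*y^2 - 4*y + 8*z - 4, 6)
At (1, 2, -1): (27, -40, 6).

(27, -40, 6)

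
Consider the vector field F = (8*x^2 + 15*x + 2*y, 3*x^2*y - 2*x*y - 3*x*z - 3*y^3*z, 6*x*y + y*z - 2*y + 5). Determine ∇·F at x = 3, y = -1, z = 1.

74

∂F₁/∂x = 16*x + 15
∂F₂/∂y = 3*x^2 - 2*x - 9*y^2*z
∂F₃/∂z = y
∇·F = 3*x^2 + 14*x - 9*y^2*z + y + 15
At (3, -1, 1): 74.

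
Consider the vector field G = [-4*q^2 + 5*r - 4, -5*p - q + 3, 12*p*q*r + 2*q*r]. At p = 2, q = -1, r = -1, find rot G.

(∇×G)₁ = ∂G₃/∂q − ∂G₂/∂r = 12*p*r + 2*r
(∇×G)₂ = ∂G₁/∂r − ∂G₃/∂p = -12*q*r + 5
(∇×G)₃ = ∂G₂/∂p − ∂G₁/∂q = 8*q - 5
∇×G = (12*p*r + 2*r, -12*q*r + 5, 8*q - 5)
At (2, -1, -1): (-26, -7, -13).

(-26, -7, -13)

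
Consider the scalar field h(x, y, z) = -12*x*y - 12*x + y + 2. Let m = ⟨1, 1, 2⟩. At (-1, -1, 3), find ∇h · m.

∂h/∂x = -12*y - 12
∂h/∂y = -12*x + 1
∂h/∂z = 0
∇h at (-1, -1, 3) = (0, 13, 0)
∇h · m = (0)(1) + (13)(1) + (0)(2) = 13

13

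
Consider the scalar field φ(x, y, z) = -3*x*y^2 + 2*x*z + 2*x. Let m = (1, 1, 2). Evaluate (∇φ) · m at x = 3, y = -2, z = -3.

∂φ/∂x = -3*y^2 + 2*z + 2
∂φ/∂y = -6*x*y
∂φ/∂z = 2*x
∇φ at (3, -2, -3) = (-16, 36, 6)
∇φ · m = (-16)(1) + (36)(1) + (6)(2) = 32

32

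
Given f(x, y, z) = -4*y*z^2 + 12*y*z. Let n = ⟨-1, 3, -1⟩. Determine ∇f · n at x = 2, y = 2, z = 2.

∂f/∂x = 0
∂f/∂y = -4*z^2 + 12*z
∂f/∂z = -8*y*z + 12*y
∇f at (2, 2, 2) = (0, 8, -8)
∇f · n = (0)(-1) + (8)(3) + (-8)(-1) = 32

32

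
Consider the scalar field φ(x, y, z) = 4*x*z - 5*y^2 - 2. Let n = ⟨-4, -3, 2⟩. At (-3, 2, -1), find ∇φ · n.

52

∂φ/∂x = 4*z
∂φ/∂y = -10*y
∂φ/∂z = 4*x
∇φ at (-3, 2, -1) = (-4, -20, -12)
∇φ · n = (-4)(-4) + (-20)(-3) + (-12)(2) = 52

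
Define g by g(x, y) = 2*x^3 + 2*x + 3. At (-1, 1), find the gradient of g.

∂g/∂x = 6*x^2 + 2
∂g/∂y = 0
∇g = (6*x^2 + 2, 0)
At (-1, 1): (8, 0).

(8, 0)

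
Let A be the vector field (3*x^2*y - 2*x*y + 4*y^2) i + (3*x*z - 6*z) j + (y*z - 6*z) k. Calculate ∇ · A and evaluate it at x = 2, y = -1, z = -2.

∂A₁/∂x = 6*x*y - 2*y
∂A₂/∂y = 0
∂A₃/∂z = y - 6
∇·A = 6*x*y - y - 6
At (2, -1, -2): -17.

-17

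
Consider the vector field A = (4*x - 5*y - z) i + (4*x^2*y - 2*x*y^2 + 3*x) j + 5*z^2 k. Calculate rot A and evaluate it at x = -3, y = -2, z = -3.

(∇×A)₁ = ∂A₃/∂y − ∂A₂/∂z = 0
(∇×A)₂ = ∂A₁/∂z − ∂A₃/∂x = -1
(∇×A)₃ = ∂A₂/∂x − ∂A₁/∂y = 8*x*y - 2*y^2 + 8
∇×A = (0, -1, 8*x*y - 2*y^2 + 8)
At (-3, -2, -3): (0, -1, 48).

(0, -1, 48)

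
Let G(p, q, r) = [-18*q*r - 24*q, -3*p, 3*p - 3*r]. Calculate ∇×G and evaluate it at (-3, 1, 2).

(0, -21, 57)

(∇×G)₁ = ∂G₃/∂q − ∂G₂/∂r = 0
(∇×G)₂ = ∂G₁/∂r − ∂G₃/∂p = -18*q - 3
(∇×G)₃ = ∂G₂/∂p − ∂G₁/∂q = 18*r + 21
∇×G = (0, -18*q - 3, 18*r + 21)
At (-3, 1, 2): (0, -21, 57).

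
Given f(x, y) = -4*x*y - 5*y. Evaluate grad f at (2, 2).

∂f/∂x = -4*y
∂f/∂y = -4*x - 5
∇f = (-4*y, -4*x - 5)
At (2, 2): (-8, -13).

(-8, -13)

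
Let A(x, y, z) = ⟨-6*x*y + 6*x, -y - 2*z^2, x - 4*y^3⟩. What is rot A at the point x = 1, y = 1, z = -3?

(∇×A)₁ = ∂A₃/∂y − ∂A₂/∂z = -12*y^2 + 4*z
(∇×A)₂ = ∂A₁/∂z − ∂A₃/∂x = -1
(∇×A)₃ = ∂A₂/∂x − ∂A₁/∂y = 6*x
∇×A = (-12*y^2 + 4*z, -1, 6*x)
At (1, 1, -3): (-24, -1, 6).

(-24, -1, 6)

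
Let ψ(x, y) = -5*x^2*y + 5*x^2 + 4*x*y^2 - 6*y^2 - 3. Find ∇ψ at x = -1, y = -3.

(-4, 55)

∂ψ/∂x = -10*x*y + 10*x + 4*y^2
∂ψ/∂y = -5*x^2 + 8*x*y - 12*y
∇ψ = (-10*x*y + 10*x + 4*y^2, -5*x^2 + 8*x*y - 12*y)
At (-1, -3): (-4, 55).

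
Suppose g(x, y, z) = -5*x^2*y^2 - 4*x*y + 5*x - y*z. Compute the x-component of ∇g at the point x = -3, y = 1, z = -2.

31

(∇g)_1 = ∂g/∂x = -10*x*y^2 - 4*y + 5
At (-3, 1, -2): 31.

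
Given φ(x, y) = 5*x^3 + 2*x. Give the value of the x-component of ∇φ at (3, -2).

(∇φ)_1 = ∂φ/∂x = 15*x^2 + 2
At (3, -2): 137.

137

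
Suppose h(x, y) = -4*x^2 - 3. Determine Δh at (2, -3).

∂²h/∂x² = -8
∂²h/∂y² = 0
∇²h = -8
At (2, -3): -8.

-8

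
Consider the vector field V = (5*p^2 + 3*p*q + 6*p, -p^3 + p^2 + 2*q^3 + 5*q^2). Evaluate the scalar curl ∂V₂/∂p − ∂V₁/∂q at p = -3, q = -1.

∂V₂/∂p = -3*p^2 + 2*p
∂V₁/∂q = 3*p
Scalar curl = -3*p^2 - p
At (-3, -1): -24.

-24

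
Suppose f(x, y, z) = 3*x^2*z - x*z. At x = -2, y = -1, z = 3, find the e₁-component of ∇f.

-39

(∇f)_1 = ∂f/∂x = 6*x*z - z
At (-2, -1, 3): -39.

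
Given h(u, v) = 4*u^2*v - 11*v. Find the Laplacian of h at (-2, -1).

-8

∂²h/∂u² = 8*v
∂²h/∂v² = 0
∇²h = 8*v
At (-2, -1): -8.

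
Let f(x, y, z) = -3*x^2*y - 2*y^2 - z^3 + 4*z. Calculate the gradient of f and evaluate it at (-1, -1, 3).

(-6, 1, -23)

∂f/∂x = -6*x*y
∂f/∂y = -3*x^2 - 4*y
∂f/∂z = -3*z^2 + 4
∇f = (-6*x*y, -3*x^2 - 4*y, -3*z^2 + 4)
At (-1, -1, 3): (-6, 1, -23).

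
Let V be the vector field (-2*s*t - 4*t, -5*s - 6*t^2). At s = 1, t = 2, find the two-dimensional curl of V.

1

∂V₂/∂s = -5
∂V₁/∂t = -2*s - 4
Scalar curl = 2*s - 1
At (1, 2): 1.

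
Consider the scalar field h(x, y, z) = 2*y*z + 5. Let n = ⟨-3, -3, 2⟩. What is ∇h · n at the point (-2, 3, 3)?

-6

∂h/∂x = 0
∂h/∂y = 2*z
∂h/∂z = 2*y
∇h at (-2, 3, 3) = (0, 6, 6)
∇h · n = (0)(-3) + (6)(-3) + (6)(2) = -6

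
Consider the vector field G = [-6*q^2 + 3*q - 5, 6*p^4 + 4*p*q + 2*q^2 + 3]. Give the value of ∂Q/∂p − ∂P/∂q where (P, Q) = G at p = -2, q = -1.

-211

∂G₂/∂p = 24*p^3 + 4*q
∂G₁/∂q = -12*q + 3
Scalar curl = 24*p^3 + 16*q - 3
At (-2, -1): -211.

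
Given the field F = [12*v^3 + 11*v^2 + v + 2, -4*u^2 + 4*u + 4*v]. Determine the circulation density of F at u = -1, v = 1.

∂F₂/∂u = -8*u + 4
∂F₁/∂v = 36*v^2 + 22*v + 1
Scalar curl = -8*u - 36*v^2 - 22*v + 3
At (-1, 1): -47.

-47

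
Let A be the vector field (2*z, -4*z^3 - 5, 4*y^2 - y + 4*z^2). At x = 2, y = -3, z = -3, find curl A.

(83, 2, 0)

(∇×A)₁ = ∂A₃/∂y − ∂A₂/∂z = 8*y + 12*z^2 - 1
(∇×A)₂ = ∂A₁/∂z − ∂A₃/∂x = 2
(∇×A)₃ = ∂A₂/∂x − ∂A₁/∂y = 0
∇×A = (8*y + 12*z^2 - 1, 2, 0)
At (2, -3, -3): (83, 2, 0).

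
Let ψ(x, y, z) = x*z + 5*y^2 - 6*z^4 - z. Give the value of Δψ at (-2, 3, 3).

-638

∂²ψ/∂x² = 0
∂²ψ/∂y² = 10
∂²ψ/∂z² = -72*z^2
∇²ψ = -72*z^2 + 10
At (-2, 3, 3): -638.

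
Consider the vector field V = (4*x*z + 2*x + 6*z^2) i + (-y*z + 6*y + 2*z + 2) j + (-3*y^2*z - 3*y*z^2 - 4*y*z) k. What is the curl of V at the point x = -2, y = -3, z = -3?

(∇×V)₁ = ∂V₃/∂y − ∂V₂/∂z = -6*y*z + y - 3*z^2 - 4*z - 2
(∇×V)₂ = ∂V₁/∂z − ∂V₃/∂x = 4*x + 12*z
(∇×V)₃ = ∂V₂/∂x − ∂V₁/∂y = 0
∇×V = (-6*y*z + y - 3*z^2 - 4*z - 2, 4*x + 12*z, 0)
At (-2, -3, -3): (-74, -44, 0).

(-74, -44, 0)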